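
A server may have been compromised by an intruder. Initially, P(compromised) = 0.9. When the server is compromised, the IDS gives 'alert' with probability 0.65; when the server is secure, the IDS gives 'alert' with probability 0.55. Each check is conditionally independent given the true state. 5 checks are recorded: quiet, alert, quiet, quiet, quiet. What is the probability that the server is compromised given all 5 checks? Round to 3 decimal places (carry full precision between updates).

0.796

After 'quiet': P(compromised) = 0.35·0.9000 / (0.35·0.9000 + 0.45·0.1000) ≈ 0.8750
After 'alert': P(compromised) = 0.65·0.8750 / (0.65·0.8750 + 0.55·0.1250) ≈ 0.8922
After 'quiet': P(compromised) = 0.35·0.8922 / (0.35·0.8922 + 0.45·0.1078) ≈ 0.8655
After 'quiet': P(compromised) = 0.35·0.8655 / (0.35·0.8655 + 0.45·0.1345) ≈ 0.8335
After 'quiet': P(compromised) = 0.35·0.8335 / (0.35·0.8335 + 0.45·0.1665) ≈ 0.7956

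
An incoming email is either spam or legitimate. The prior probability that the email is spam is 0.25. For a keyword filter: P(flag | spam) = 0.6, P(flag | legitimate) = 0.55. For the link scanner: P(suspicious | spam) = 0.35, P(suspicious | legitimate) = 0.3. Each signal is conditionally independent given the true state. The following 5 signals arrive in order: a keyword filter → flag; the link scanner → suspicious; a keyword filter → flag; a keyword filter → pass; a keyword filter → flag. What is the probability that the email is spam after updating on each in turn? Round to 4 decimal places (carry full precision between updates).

0.3098

After a keyword filter='flag': P(spam) = 0.6·0.2500 / (0.6·0.2500 + 0.55·0.7500) ≈ 0.2667
After the link scanner='suspicious': P(spam) = 0.35·0.2667 / (0.35·0.2667 + 0.3·0.7333) ≈ 0.2979
After a keyword filter='flag': P(spam) = 0.6·0.2979 / (0.6·0.2979 + 0.55·0.7021) ≈ 0.3164
After a keyword filter='pass': P(spam) = 0.4·0.3164 / (0.4·0.3164 + 0.45·0.6836) ≈ 0.2915
After a keyword filter='flag': P(spam) = 0.6·0.2915 / (0.6·0.2915 + 0.55·0.7085) ≈ 0.3098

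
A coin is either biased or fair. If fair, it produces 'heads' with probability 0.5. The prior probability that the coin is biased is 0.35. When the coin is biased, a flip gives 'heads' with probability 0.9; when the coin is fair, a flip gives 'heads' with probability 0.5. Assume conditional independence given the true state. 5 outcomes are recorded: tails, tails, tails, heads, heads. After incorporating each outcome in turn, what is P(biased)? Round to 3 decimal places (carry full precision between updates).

After 'tails': P(biased) = 0.1·0.3500 / (0.1·0.3500 + 0.5·0.6500) ≈ 0.0972
After 'tails': P(biased) = 0.1·0.0972 / (0.1·0.0972 + 0.5·0.9028) ≈ 0.0211
After 'tails': P(biased) = 0.1·0.0211 / (0.1·0.0211 + 0.5·0.9789) ≈ 0.0043
After 'heads': P(biased) = 0.9·0.0043 / (0.9·0.0043 + 0.5·0.9957) ≈ 0.0077
After 'heads': P(biased) = 0.9·0.0077 / (0.9·0.0077 + 0.5·0.9923) ≈ 0.0138

0.014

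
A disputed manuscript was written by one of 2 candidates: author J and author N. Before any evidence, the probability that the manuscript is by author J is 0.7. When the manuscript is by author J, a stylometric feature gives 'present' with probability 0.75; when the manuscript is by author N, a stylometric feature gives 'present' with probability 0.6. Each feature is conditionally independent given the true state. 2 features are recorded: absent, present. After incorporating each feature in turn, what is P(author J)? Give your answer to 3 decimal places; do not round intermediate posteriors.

0.646

Apply Bayes' rule sequentially, carrying P(author J) forward.
After 'absent': P(author J) = 0.25·0.7000 / (0.25·0.7000 + 0.4·0.3000) ≈ 0.5932
After 'present': P(author J) = 0.75·0.5932 / (0.75·0.5932 + 0.6·0.4068) ≈ 0.6458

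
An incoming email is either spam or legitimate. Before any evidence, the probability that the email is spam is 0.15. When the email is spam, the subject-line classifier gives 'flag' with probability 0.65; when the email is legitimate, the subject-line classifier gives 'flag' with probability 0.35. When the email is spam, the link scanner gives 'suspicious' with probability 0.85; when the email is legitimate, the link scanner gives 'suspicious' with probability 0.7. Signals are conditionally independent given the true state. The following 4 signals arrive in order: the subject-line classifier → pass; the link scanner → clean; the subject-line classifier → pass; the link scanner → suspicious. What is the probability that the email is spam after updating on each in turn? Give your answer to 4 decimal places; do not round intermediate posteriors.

0.0301

Apply Bayes' rule sequentially, carrying P(spam) forward.
After the subject-line classifier='pass': P(spam) = 0.35·0.1500 / (0.35·0.1500 + 0.65·0.8500) ≈ 0.0868
After the link scanner='clean': P(spam) = 0.15·0.0868 / (0.15·0.0868 + 0.3·0.9132) ≈ 0.0454
After the subject-line classifier='pass': P(spam) = 0.35·0.0454 / (0.35·0.0454 + 0.65·0.9546) ≈ 0.0249
After the link scanner='suspicious': P(spam) = 0.85·0.0249 / (0.85·0.0249 + 0.7·0.9751) ≈ 0.0301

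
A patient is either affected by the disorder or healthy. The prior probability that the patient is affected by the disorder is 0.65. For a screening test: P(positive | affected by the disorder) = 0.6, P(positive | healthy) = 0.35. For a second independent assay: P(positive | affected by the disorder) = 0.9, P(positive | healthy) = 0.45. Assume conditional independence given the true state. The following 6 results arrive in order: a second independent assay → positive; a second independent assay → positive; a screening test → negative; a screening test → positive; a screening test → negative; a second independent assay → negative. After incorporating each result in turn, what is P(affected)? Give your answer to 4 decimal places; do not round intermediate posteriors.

0.4672

After a second independent assay='positive': P(affected) = 0.9·0.6500 / (0.9·0.6500 + 0.45·0.3500) ≈ 0.7879
After a second independent assay='positive': P(affected) = 0.9·0.7879 / (0.9·0.7879 + 0.45·0.2121) ≈ 0.8814
After a screening test='negative': P(affected) = 0.4·0.8814 / (0.4·0.8814 + 0.65·0.1186) ≈ 0.8205
After a screening test='positive': P(affected) = 0.6·0.8205 / (0.6·0.8205 + 0.35·0.1795) ≈ 0.8868
After a screening test='negative': P(affected) = 0.4·0.8868 / (0.4·0.8868 + 0.65·0.1132) ≈ 0.8283
After a second independent assay='negative': P(affected) = 0.1·0.8283 / (0.1·0.8283 + 0.55·0.1717) ≈ 0.4672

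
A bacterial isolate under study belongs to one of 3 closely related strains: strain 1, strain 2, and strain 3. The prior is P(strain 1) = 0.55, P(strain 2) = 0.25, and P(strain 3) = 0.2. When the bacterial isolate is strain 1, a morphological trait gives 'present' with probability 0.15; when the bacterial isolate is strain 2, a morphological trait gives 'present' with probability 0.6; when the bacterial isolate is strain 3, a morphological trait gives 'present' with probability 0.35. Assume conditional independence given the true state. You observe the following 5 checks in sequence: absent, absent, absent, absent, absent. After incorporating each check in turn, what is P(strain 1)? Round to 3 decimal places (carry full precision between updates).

0.905

After 'absent': normaliser = 0.85·0.5500 + 0.4·0.2500 + 0.65·0.2000; P(strain 1) ≈ 0.6703, P(strain 2) ≈ 0.1434, P(strain 3) ≈ 0.1864
After 'absent': normaliser = 0.85·0.6703 + 0.4·0.1434 + 0.65·0.1864; P(strain 1) ≈ 0.7614, P(strain 2) ≈ 0.0766, P(strain 3) ≈ 0.1619
After 'absent': normaliser = 0.85·0.7614 + 0.4·0.0766 + 0.65·0.1619; P(strain 1) ≈ 0.8265, P(strain 2) ≈ 0.0391, P(strain 3) ≈ 0.1344
After 'absent': normaliser = 0.85·0.8265 + 0.4·0.0391 + 0.65·0.1344; P(strain 1) ≈ 0.8721, P(strain 2) ≈ 0.0194, P(strain 3) ≈ 0.1084
After 'absent': normaliser = 0.85·0.8721 + 0.4·0.0194 + 0.65·0.1084; P(strain 1) ≈ 0.9045, P(strain 2) ≈ 0.0095, P(strain 3) ≈ 0.0860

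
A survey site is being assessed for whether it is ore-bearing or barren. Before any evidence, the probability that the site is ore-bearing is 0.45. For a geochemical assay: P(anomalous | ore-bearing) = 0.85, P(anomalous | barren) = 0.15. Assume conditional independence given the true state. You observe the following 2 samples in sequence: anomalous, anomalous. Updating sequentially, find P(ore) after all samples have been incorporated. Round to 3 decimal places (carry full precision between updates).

0.963

After 'anomalous': P(ore) = 0.85·0.4500 / (0.85·0.4500 + 0.15·0.5500) ≈ 0.8226
After 'anomalous': P(ore) = 0.85·0.8226 / (0.85·0.8226 + 0.15·0.1774) ≈ 0.9633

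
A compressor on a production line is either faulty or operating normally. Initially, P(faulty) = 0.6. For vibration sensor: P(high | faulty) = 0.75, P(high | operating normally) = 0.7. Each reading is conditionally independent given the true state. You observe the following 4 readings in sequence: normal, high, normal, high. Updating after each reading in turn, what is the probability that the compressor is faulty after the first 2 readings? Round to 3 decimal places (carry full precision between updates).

0.573

Each posterior becomes the prior for the next update.
After 'normal': P(faulty) = 0.25·0.6000 / (0.25·0.6000 + 0.3·0.4000) ≈ 0.5556
After 'high': P(faulty) = 0.75·0.5556 / (0.75·0.5556 + 0.7·0.4444) ≈ 0.5725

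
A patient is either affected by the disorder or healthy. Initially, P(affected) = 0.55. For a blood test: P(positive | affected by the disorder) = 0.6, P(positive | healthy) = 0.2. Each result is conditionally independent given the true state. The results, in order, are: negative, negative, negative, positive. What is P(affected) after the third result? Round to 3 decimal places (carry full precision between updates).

Apply Bayes' rule sequentially, carrying P(affected) forward.
After 'negative': P(affected) = 0.4·0.5500 / (0.4·0.5500 + 0.8·0.4500) ≈ 0.3793
After 'negative': P(affected) = 0.4·0.3793 / (0.4·0.3793 + 0.8·0.6207) ≈ 0.2340
After 'negative': P(affected) = 0.4·0.2340 / (0.4·0.2340 + 0.8·0.7660) ≈ 0.1325

0.133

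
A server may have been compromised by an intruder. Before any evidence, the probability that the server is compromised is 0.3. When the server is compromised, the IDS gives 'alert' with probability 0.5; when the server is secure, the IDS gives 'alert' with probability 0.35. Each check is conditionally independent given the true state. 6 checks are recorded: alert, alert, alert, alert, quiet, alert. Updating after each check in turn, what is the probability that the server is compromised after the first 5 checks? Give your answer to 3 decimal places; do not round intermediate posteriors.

Each posterior becomes the prior for the next update.
After 'alert': P(compromised) = 0.5·0.3000 / (0.5·0.3000 + 0.35·0.7000) ≈ 0.3797
After 'alert': P(compromised) = 0.5·0.3797 / (0.5·0.3797 + 0.35·0.6203) ≈ 0.4666
After 'alert': P(compromised) = 0.5·0.4666 / (0.5·0.4666 + 0.35·0.5334) ≈ 0.5555
After 'alert': P(compromised) = 0.5·0.5555 / (0.5·0.5555 + 0.35·0.4445) ≈ 0.6409
After 'quiet': P(compromised) = 0.5·0.6409 / (0.5·0.6409 + 0.65·0.3591) ≈ 0.5786

0.579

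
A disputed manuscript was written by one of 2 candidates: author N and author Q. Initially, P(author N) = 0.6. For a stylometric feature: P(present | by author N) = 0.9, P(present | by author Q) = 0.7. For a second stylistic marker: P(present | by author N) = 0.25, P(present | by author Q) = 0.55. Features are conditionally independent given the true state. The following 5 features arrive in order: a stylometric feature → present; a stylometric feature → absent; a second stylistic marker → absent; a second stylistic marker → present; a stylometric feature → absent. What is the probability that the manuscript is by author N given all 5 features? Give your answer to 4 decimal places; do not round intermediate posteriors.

0.1397

Each posterior becomes the prior for the next update.
After a stylometric feature='present': P(author N) = 0.9·0.6000 / (0.9·0.6000 + 0.7·0.4000) ≈ 0.6585
After a stylometric feature='absent': P(author N) = 0.1·0.6585 / (0.1·0.6585 + 0.3·0.3415) ≈ 0.3913
After a second stylistic marker='absent': P(author N) = 0.75·0.3913 / (0.75·0.3913 + 0.45·0.6087) ≈ 0.5172
After a second stylistic marker='present': P(author N) = 0.25·0.5172 / (0.25·0.5172 + 0.55·0.4828) ≈ 0.3275
After a stylometric feature='absent': P(author N) = 0.1·0.3275 / (0.1·0.3275 + 0.3·0.6725) ≈ 0.1397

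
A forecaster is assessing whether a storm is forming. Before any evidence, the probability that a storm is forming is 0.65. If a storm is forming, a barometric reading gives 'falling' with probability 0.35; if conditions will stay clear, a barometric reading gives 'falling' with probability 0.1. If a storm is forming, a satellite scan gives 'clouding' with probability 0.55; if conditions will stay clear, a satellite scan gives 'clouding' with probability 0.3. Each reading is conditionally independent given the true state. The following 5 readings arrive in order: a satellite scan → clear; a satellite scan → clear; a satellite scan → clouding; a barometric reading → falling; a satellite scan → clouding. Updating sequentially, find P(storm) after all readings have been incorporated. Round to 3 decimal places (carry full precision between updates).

Apply Bayes' rule sequentially, carrying P(storm) forward.
After a satellite scan='clear': P(storm) = 0.45·0.6500 / (0.45·0.6500 + 0.7·0.3500) ≈ 0.5442
After a satellite scan='clear': P(storm) = 0.45·0.5442 / (0.45·0.5442 + 0.7·0.4558) ≈ 0.4342
After a satellite scan='clouding': P(storm) = 0.55·0.4342 / (0.55·0.4342 + 0.3·0.5658) ≈ 0.5846
After a barometric reading='falling': P(storm) = 0.35·0.5846 / (0.35·0.5846 + 0.1·0.4154) ≈ 0.8312
After a satellite scan='clouding': P(storm) = 0.55·0.8312 / (0.55·0.8312 + 0.3·0.1688) ≈ 0.9003

0.900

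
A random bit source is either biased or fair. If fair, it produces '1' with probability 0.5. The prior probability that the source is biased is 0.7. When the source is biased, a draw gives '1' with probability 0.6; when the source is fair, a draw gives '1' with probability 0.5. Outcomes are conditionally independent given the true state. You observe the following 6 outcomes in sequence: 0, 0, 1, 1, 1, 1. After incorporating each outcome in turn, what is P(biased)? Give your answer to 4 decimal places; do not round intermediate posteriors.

After '0': P(biased) = 0.4·0.7000 / (0.4·0.7000 + 0.5·0.3000) ≈ 0.6512
After '0': P(biased) = 0.4·0.6512 / (0.4·0.6512 + 0.5·0.3488) ≈ 0.5989
After '1': P(biased) = 0.6·0.5989 / (0.6·0.5989 + 0.5·0.4011) ≈ 0.6418
After '1': P(biased) = 0.6·0.6418 / (0.6·0.6418 + 0.5·0.3582) ≈ 0.6826
After '1': P(biased) = 0.6·0.6826 / (0.6·0.6826 + 0.5·0.3174) ≈ 0.7207
After '1': P(biased) = 0.6·0.7207 / (0.6·0.7207 + 0.5·0.2793) ≈ 0.7559

0.7559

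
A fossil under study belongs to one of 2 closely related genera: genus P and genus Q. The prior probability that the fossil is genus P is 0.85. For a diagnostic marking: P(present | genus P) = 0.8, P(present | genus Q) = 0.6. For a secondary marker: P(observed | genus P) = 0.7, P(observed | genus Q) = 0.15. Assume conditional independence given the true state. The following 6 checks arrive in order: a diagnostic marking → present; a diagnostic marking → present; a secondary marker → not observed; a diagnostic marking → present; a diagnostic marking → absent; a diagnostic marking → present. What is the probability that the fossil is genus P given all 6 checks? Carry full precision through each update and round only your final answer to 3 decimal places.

0.760

After a diagnostic marking='present': P(genus P) = 0.8·0.8500 / (0.8·0.8500 + 0.6·0.1500) ≈ 0.8831
After a diagnostic marking='present': P(genus P) = 0.8·0.8831 / (0.8·0.8831 + 0.6·0.1169) ≈ 0.9097
After a secondary marker='not observed': P(genus P) = 0.3·0.9097 / (0.3·0.9097 + 0.85·0.0903) ≈ 0.7805
After a diagnostic marking='present': P(genus P) = 0.8·0.7805 / (0.8·0.7805 + 0.6·0.2195) ≈ 0.8258
After a diagnostic marking='absent': P(genus P) = 0.2·0.8258 / (0.2·0.8258 + 0.4·0.1742) ≈ 0.7033
After a diagnostic marking='present': P(genus P) = 0.8·0.7033 / (0.8·0.7033 + 0.6·0.2967) ≈ 0.7596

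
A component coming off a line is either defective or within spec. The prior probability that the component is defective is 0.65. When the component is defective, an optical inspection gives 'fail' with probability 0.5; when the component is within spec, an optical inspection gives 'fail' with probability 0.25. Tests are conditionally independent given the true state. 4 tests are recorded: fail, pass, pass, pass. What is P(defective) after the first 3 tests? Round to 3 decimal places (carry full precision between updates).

Apply Bayes' rule sequentially, carrying P(defective) forward.
After 'fail': P(defective) = 0.5·0.6500 / (0.5·0.6500 + 0.25·0.3500) ≈ 0.7879
After 'pass': P(defective) = 0.5·0.7879 / (0.5·0.7879 + 0.75·0.2121) ≈ 0.7123
After 'pass': P(defective) = 0.5·0.7123 / (0.5·0.7123 + 0.75·0.2877) ≈ 0.6228

0.623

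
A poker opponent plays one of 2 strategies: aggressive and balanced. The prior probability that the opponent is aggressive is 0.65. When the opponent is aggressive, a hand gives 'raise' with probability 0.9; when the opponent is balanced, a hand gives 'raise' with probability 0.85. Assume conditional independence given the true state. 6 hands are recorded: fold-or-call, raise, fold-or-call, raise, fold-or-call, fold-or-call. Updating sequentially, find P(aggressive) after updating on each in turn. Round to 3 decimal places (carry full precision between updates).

0.291

Each posterior becomes the prior for the next update.
After 'fold-or-call': P(aggressive) = 0.1·0.6500 / (0.1·0.6500 + 0.15·0.3500) ≈ 0.5532
After 'raise': P(aggressive) = 0.9·0.5532 / (0.9·0.5532 + 0.85·0.4468) ≈ 0.5673
After 'fold-or-call': P(aggressive) = 0.1·0.5673 / (0.1·0.5673 + 0.15·0.4327) ≈ 0.4664
After 'raise': P(aggressive) = 0.9·0.4664 / (0.9·0.4664 + 0.85·0.5336) ≈ 0.4806
After 'fold-or-call': P(aggressive) = 0.1·0.4806 / (0.1·0.4806 + 0.15·0.5194) ≈ 0.3815
After 'fold-or-call': P(aggressive) = 0.1·0.3815 / (0.1·0.3815 + 0.15·0.6185) ≈ 0.2914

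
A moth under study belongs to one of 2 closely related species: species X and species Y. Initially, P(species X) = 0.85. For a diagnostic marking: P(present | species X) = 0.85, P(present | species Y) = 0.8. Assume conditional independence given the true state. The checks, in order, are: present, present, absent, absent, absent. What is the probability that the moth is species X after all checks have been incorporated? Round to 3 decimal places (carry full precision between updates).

0.730

Apply Bayes' rule sequentially, carrying P(species X) forward.
After 'present': P(species X) = 0.85·0.8500 / (0.85·0.8500 + 0.8·0.1500) ≈ 0.8576
After 'present': P(species X) = 0.85·0.8576 / (0.85·0.8576 + 0.8·0.1424) ≈ 0.8648
After 'absent': P(species X) = 0.15·0.8648 / (0.15·0.8648 + 0.2·0.1352) ≈ 0.8275
After 'absent': P(species X) = 0.15·0.8275 / (0.15·0.8275 + 0.2·0.1725) ≈ 0.7825
After 'absent': P(species X) = 0.15·0.7825 / (0.15·0.7825 + 0.2·0.2175) ≈ 0.7296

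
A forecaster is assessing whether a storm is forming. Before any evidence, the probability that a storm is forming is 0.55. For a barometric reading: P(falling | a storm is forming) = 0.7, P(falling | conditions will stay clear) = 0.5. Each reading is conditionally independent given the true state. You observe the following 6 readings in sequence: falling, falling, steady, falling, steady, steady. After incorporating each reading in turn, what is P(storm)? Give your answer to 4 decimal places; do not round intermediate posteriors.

0.4201

After 'falling': P(storm) = 0.7·0.5500 / (0.7·0.5500 + 0.5·0.4500) ≈ 0.6311
After 'falling': P(storm) = 0.7·0.6311 / (0.7·0.6311 + 0.5·0.3689) ≈ 0.7055
After 'steady': P(storm) = 0.3·0.7055 / (0.3·0.7055 + 0.5·0.2945) ≈ 0.5897
After 'falling': P(storm) = 0.7·0.5897 / (0.7·0.5897 + 0.5·0.4103) ≈ 0.6680
After 'steady': P(storm) = 0.3·0.6680 / (0.3·0.6680 + 0.5·0.3320) ≈ 0.5470
After 'steady': P(storm) = 0.3·0.5470 / (0.3·0.5470 + 0.5·0.4530) ≈ 0.4201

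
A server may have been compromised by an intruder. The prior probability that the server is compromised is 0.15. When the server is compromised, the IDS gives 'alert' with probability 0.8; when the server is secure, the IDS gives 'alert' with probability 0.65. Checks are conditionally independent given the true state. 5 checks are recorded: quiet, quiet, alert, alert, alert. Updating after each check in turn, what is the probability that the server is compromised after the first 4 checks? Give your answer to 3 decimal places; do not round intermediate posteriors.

0.080

After 'quiet': P(compromised) = 0.2·0.1500 / (0.2·0.1500 + 0.35·0.8500) ≈ 0.0916
After 'quiet': P(compromised) = 0.2·0.0916 / (0.2·0.0916 + 0.35·0.9084) ≈ 0.0545
After 'alert': P(compromised) = 0.8·0.0545 / (0.8·0.0545 + 0.65·0.9455) ≈ 0.0662
After 'alert': P(compromised) = 0.8·0.0662 / (0.8·0.0662 + 0.65·0.9338) ≈ 0.0803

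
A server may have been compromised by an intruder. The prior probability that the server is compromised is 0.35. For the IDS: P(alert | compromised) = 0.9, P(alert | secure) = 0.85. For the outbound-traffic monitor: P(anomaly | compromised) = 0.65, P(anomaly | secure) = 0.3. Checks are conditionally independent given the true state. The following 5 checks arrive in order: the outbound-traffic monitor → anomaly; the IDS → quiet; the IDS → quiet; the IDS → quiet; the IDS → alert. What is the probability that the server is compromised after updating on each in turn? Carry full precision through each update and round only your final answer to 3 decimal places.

0.268

After the outbound-traffic monitor='anomaly': P(compromised) = 0.65·0.3500 / (0.65·0.3500 + 0.3·0.6500) ≈ 0.5385
After the IDS='quiet': P(compromised) = 0.1·0.5385 / (0.1·0.5385 + 0.15·0.4615) ≈ 0.4375
After the IDS='quiet': P(compromised) = 0.1·0.4375 / (0.1·0.4375 + 0.15·0.5625) ≈ 0.3415
After the IDS='quiet': P(compromised) = 0.1·0.3415 / (0.1·0.3415 + 0.15·0.6585) ≈ 0.2569
After the IDS='alert': P(compromised) = 0.9·0.2569 / (0.9·0.2569 + 0.85·0.7431) ≈ 0.2679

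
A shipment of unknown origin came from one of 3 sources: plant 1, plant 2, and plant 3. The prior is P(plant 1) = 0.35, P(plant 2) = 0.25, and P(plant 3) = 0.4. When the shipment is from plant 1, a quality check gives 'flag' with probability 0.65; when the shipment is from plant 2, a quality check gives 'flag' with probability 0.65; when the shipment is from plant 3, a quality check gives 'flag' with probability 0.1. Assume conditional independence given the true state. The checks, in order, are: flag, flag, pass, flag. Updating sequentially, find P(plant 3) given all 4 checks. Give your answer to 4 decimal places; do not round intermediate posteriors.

0.0062

After 'flag': normaliser = 0.65·0.3500 + 0.65·0.2500 + 0.1·0.4000; P(plant 1) ≈ 0.5291, P(plant 2) ≈ 0.3779, P(plant 3) ≈ 0.0930
After 'flag': normaliser = 0.65·0.5291 + 0.65·0.3779 + 0.1·0.0930; P(plant 1) ≈ 0.5743, P(plant 2) ≈ 0.4102, P(plant 3) ≈ 0.0155
After 'pass': normaliser = 0.35·0.5743 + 0.35·0.4102 + 0.9·0.0155; P(plant 1) ≈ 0.5606, P(plant 2) ≈ 0.4004, P(plant 3) ≈ 0.0390
After 'flag': normaliser = 0.65·0.5606 + 0.65·0.4004 + 0.1·0.0390; P(plant 1) ≈ 0.5797, P(plant 2) ≈ 0.4141, P(plant 3) ≈ 0.0062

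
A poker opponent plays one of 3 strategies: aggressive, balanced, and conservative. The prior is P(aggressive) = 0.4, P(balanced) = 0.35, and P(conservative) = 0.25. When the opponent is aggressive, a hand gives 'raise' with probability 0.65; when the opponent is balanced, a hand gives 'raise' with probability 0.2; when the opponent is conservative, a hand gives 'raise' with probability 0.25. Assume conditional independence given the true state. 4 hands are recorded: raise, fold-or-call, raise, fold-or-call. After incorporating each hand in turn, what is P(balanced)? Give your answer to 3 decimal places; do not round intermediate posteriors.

Apply Bayes' rule sequentially, carrying P(balanced) forward.
After 'raise': normaliser = 0.65·0.4000 + 0.2·0.3500 + 0.25·0.2500; P(aggressive) ≈ 0.6624, P(balanced) ≈ 0.1783, P(conservative) ≈ 0.1592
After 'fold-or-call': normaliser = 0.35·0.6624 + 0.8·0.1783 + 0.75·0.1592; P(aggressive) ≈ 0.4694, P(balanced) ≈ 0.2888, P(conservative) ≈ 0.2418
After 'raise': normaliser = 0.65·0.4694 + 0.2·0.2888 + 0.25·0.2418; P(aggressive) ≈ 0.7207, P(balanced) ≈ 0.1365, P(conservative) ≈ 0.1428
After 'fold-or-call': normaliser = 0.35·0.7207 + 0.8·0.1365 + 0.75·0.1428; P(aggressive) ≈ 0.5384, P(balanced) ≈ 0.2330, P(conservative) ≈ 0.2286

0.233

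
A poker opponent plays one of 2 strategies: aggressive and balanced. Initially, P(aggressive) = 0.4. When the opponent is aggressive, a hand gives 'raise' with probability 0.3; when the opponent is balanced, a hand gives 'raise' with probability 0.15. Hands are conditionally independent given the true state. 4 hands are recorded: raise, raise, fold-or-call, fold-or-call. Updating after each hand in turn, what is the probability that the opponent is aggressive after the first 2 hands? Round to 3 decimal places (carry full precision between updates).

0.727

Apply Bayes' rule sequentially, carrying P(aggressive) forward.
After 'raise': P(aggressive) = 0.3·0.4000 / (0.3·0.4000 + 0.15·0.6000) ≈ 0.5714
After 'raise': P(aggressive) = 0.3·0.5714 / (0.3·0.5714 + 0.15·0.4286) ≈ 0.7273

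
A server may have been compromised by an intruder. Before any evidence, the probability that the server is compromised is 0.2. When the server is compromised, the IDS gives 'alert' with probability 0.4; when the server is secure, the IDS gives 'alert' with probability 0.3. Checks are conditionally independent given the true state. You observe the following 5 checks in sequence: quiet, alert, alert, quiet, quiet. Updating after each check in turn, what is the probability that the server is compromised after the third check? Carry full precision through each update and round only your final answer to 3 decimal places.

0.276

After 'quiet': P(compromised) = 0.6·0.2000 / (0.6·0.2000 + 0.7·0.8000) ≈ 0.1765
After 'alert': P(compromised) = 0.4·0.1765 / (0.4·0.1765 + 0.3·0.8235) ≈ 0.2222
After 'alert': P(compromised) = 0.4·0.2222 / (0.4·0.2222 + 0.3·0.7778) ≈ 0.2759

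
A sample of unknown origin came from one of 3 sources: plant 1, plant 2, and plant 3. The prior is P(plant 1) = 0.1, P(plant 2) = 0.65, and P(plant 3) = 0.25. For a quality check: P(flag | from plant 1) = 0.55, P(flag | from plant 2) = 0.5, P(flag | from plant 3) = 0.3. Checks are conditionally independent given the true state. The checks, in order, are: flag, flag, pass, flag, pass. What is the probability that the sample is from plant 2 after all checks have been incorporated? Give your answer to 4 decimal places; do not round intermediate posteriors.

0.7526

After 'flag': normaliser = 0.55·0.1000 + 0.5·0.6500 + 0.3·0.2500; P(plant 1) ≈ 0.1209, P(plant 2) ≈ 0.7143, P(plant 3) ≈ 0.1648
After 'flag': normaliser = 0.55·0.1209 + 0.5·0.7143 + 0.3·0.1648; P(plant 1) ≈ 0.1405, P(plant 2) ≈ 0.7549, P(plant 3) ≈ 0.1045
After 'pass': normaliser = 0.45·0.1405 + 0.5·0.7549 + 0.7·0.1045; P(plant 1) ≈ 0.1231, P(plant 2) ≈ 0.7345, P(plant 3) ≈ 0.1424
After 'flag': normaliser = 0.55·0.1231 + 0.5·0.7345 + 0.3·0.1424; P(plant 1) ≈ 0.1417, P(plant 2) ≈ 0.7689, P(plant 3) ≈ 0.0894
After 'pass': normaliser = 0.45·0.1417 + 0.5·0.7689 + 0.7·0.0894; P(plant 1) ≈ 0.1248, P(plant 2) ≈ 0.7526, P(plant 3) ≈ 0.1225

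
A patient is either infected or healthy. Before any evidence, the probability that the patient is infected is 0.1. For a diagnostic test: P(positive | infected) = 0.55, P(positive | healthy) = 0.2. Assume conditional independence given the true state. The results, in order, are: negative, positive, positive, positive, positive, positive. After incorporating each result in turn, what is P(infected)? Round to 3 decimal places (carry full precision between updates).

After 'negative': P(infected) = 0.45·0.1000 / (0.45·0.1000 + 0.8·0.9000) ≈ 0.0588
After 'positive': P(infected) = 0.55·0.0588 / (0.55·0.0588 + 0.2·0.9412) ≈ 0.1467
After 'positive': P(infected) = 0.55·0.1467 / (0.55·0.1467 + 0.2·0.8533) ≈ 0.3210
After 'positive': P(infected) = 0.55·0.3210 / (0.55·0.3210 + 0.2·0.6790) ≈ 0.5652
After 'positive': P(infected) = 0.55·0.5652 / (0.55·0.5652 + 0.2·0.4348) ≈ 0.7814
After 'positive': P(infected) = 0.55·0.7814 / (0.55·0.7814 + 0.2·0.2186) ≈ 0.9077

0.908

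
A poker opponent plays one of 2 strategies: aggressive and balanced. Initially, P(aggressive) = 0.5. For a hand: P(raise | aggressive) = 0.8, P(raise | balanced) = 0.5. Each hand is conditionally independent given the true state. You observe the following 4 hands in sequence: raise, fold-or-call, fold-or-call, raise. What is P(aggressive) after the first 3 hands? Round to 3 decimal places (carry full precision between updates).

After 'raise': P(aggressive) = 0.8·0.5000 / (0.8·0.5000 + 0.5·0.5000) ≈ 0.6154
After 'fold-or-call': P(aggressive) = 0.2·0.6154 / (0.2·0.6154 + 0.5·0.3846) ≈ 0.3902
After 'fold-or-call': P(aggressive) = 0.2·0.3902 / (0.2·0.3902 + 0.5·0.6098) ≈ 0.2038

0.204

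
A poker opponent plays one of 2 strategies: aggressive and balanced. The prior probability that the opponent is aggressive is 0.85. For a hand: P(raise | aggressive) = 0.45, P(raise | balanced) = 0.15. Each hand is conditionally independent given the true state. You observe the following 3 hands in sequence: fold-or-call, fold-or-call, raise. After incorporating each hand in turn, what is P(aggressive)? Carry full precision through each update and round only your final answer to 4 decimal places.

0.8768

After 'fold-or-call': P(aggressive) = 0.55·0.8500 / (0.55·0.8500 + 0.85·0.1500) ≈ 0.7857
After 'fold-or-call': P(aggressive) = 0.55·0.7857 / (0.55·0.7857 + 0.85·0.2143) ≈ 0.7035
After 'raise': P(aggressive) = 0.45·0.7035 / (0.45·0.7035 + 0.15·0.2965) ≈ 0.8768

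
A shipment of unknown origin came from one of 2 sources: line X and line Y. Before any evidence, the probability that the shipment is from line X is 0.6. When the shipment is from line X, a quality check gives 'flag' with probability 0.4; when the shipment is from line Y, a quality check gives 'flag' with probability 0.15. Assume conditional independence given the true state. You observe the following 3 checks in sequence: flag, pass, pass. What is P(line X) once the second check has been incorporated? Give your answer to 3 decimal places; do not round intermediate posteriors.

After 'flag': P(line X) = 0.4·0.6000 / (0.4·0.6000 + 0.15·0.4000) ≈ 0.8000
After 'pass': P(line X) = 0.6·0.8000 / (0.6·0.8000 + 0.85·0.2000) ≈ 0.7385

0.738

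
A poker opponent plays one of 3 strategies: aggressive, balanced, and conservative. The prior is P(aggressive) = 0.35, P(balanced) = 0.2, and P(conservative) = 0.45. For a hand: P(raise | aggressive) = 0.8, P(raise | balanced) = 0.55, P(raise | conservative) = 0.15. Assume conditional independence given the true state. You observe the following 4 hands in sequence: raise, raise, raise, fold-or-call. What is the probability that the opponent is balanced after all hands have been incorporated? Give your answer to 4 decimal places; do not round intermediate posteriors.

0.2874

After 'raise': normaliser = 0.8·0.3500 + 0.55·0.2000 + 0.15·0.4500; P(aggressive) ≈ 0.6120, P(balanced) ≈ 0.2404, P(conservative) ≈ 0.1475
After 'raise': normaliser = 0.8·0.6120 + 0.55·0.2404 + 0.15·0.1475; P(aggressive) ≈ 0.7603, P(balanced) ≈ 0.2053, P(conservative) ≈ 0.0344
After 'raise': normaliser = 0.8·0.7603 + 0.55·0.2053 + 0.15·0.0344; P(aggressive) ≈ 0.8374, P(balanced) ≈ 0.1555, P(conservative) ≈ 0.0071
After 'fold-or-call': normaliser = 0.2·0.8374 + 0.45·0.1555 + 0.85·0.0071; P(aggressive) ≈ 0.6878, P(balanced) ≈ 0.2874, P(conservative) ≈ 0.0248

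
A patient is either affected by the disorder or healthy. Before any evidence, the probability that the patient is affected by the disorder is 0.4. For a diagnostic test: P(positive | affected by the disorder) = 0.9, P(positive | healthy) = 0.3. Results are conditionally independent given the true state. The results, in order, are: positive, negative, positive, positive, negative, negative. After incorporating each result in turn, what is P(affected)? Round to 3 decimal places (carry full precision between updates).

After 'positive': P(affected) = 0.9·0.4000 / (0.9·0.4000 + 0.3·0.6000) ≈ 0.6667
After 'negative': P(affected) = 0.1·0.6667 / (0.1·0.6667 + 0.7·0.3333) ≈ 0.2222
After 'positive': P(affected) = 0.9·0.2222 / (0.9·0.2222 + 0.3·0.7778) ≈ 0.4615
After 'positive': P(affected) = 0.9·0.4615 / (0.9·0.4615 + 0.3·0.5385) ≈ 0.7200
After 'negative': P(affected) = 0.1·0.7200 / (0.1·0.7200 + 0.7·0.2800) ≈ 0.2687
After 'negative': P(affected) = 0.1·0.2687 / (0.1·0.2687 + 0.7·0.7313) ≈ 0.0499

0.050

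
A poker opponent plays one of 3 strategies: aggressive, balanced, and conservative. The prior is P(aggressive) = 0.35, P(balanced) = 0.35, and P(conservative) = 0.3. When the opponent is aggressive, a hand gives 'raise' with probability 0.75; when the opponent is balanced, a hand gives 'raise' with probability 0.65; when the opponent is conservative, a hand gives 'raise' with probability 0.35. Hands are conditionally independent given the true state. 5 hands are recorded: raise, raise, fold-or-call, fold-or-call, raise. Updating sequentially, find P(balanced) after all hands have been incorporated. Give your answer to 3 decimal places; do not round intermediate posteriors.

Each posterior becomes the prior for the next update.
After 'raise': normaliser = 0.75·0.3500 + 0.65·0.3500 + 0.35·0.3000; P(aggressive) ≈ 0.4412, P(balanced) ≈ 0.3824, P(conservative) ≈ 0.1765
After 'raise': normaliser = 0.75·0.4412 + 0.65·0.3824 + 0.35·0.1765; P(aggressive) ≈ 0.5161, P(balanced) ≈ 0.3876, P(conservative) ≈ 0.0963
After 'fold-or-call': normaliser = 0.25·0.5161 + 0.35·0.3876 + 0.65·0.0963; P(aggressive) ≈ 0.3942, P(balanced) ≈ 0.4145, P(conservative) ≈ 0.1913
After 'fold-or-call': normaliser = 0.25·0.3942 + 0.35·0.4145 + 0.65·0.1913; P(aggressive) ≈ 0.2678, P(balanced) ≈ 0.3943, P(conservative) ≈ 0.3379
After 'raise': normaliser = 0.75·0.2678 + 0.65·0.3943 + 0.35·0.3379; P(aggressive) ≈ 0.3491, P(balanced) ≈ 0.4454, P(conservative) ≈ 0.2056

0.445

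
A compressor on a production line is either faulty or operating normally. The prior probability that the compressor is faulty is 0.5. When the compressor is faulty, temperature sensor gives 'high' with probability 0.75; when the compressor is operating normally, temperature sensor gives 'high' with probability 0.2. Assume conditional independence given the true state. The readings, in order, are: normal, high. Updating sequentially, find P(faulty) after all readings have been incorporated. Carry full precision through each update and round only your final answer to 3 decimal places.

After 'normal': P(faulty) = 0.25·0.5000 / (0.25·0.5000 + 0.8·0.5000) ≈ 0.2381
After 'high': P(faulty) = 0.75·0.2381 / (0.75·0.2381 + 0.2·0.7619) ≈ 0.5396

0.540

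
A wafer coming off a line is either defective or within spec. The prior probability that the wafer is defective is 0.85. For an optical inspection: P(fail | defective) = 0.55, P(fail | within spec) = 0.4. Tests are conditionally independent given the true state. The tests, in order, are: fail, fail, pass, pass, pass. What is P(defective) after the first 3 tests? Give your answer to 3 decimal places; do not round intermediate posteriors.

0.889

After 'fail': P(defective) = 0.55·0.8500 / (0.55·0.8500 + 0.4·0.1500) ≈ 0.8863
After 'fail': P(defective) = 0.55·0.8863 / (0.55·0.8863 + 0.4·0.1137) ≈ 0.9146
After 'pass': P(defective) = 0.45·0.9146 / (0.45·0.9146 + 0.6·0.0854) ≈ 0.8893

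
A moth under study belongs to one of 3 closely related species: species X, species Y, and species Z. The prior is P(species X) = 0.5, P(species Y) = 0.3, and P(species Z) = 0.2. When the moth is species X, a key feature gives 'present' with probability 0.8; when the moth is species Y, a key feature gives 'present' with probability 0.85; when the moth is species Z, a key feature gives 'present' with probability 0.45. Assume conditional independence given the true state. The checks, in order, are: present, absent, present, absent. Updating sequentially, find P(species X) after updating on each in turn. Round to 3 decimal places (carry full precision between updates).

0.428

After 'present': normaliser = 0.8·0.5000 + 0.85·0.3000 + 0.45·0.2000; P(species X) ≈ 0.5369, P(species Y) ≈ 0.3423, P(species Z) ≈ 0.1208
After 'absent': normaliser = 0.2·0.5369 + 0.15·0.3423 + 0.55·0.1208; P(species X) ≈ 0.4769, P(species Y) ≈ 0.2280, P(species Z) ≈ 0.2951
After 'present': normaliser = 0.8·0.4769 + 0.85·0.2280 + 0.45·0.2951; P(species X) ≈ 0.5388, P(species Y) ≈ 0.2737, P(species Z) ≈ 0.1875
After 'absent': normaliser = 0.2·0.5388 + 0.15·0.2737 + 0.55·0.1875; P(species X) ≈ 0.4277, P(species Y) ≈ 0.1630, P(species Z) ≈ 0.4094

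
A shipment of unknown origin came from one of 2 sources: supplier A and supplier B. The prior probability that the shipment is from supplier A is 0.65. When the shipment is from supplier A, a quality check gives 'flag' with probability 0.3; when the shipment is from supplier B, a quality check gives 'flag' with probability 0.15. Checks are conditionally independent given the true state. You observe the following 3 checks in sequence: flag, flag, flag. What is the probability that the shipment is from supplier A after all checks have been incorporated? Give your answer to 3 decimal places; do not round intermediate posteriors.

0.937

After 'flag': P(supplier A) = 0.3·0.6500 / (0.3·0.6500 + 0.15·0.3500) ≈ 0.7879
After 'flag': P(supplier A) = 0.3·0.7879 / (0.3·0.7879 + 0.15·0.2121) ≈ 0.8814
After 'flag': P(supplier A) = 0.3·0.8814 / (0.3·0.8814 + 0.15·0.1186) ≈ 0.9369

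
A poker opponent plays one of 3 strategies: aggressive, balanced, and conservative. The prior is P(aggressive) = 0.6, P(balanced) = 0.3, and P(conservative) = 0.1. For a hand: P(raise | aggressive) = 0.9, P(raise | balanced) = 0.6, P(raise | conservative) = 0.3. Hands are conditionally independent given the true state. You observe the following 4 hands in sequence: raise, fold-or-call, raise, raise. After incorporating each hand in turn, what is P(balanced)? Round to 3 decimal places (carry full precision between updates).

After 'raise': normaliser = 0.9·0.6000 + 0.6·0.3000 + 0.3·0.1000; P(aggressive) ≈ 0.7200, P(balanced) ≈ 0.2400, P(conservative) ≈ 0.0400
After 'fold-or-call': normaliser = 0.1·0.7200 + 0.4·0.2400 + 0.7·0.0400; P(aggressive) ≈ 0.3673, P(balanced) ≈ 0.4898, P(conservative) ≈ 0.1429
After 'raise': normaliser = 0.9·0.3673 + 0.6·0.4898 + 0.3·0.1429; P(aggressive) ≈ 0.4954, P(balanced) ≈ 0.4404, P(conservative) ≈ 0.0642
After 'raise': normaliser = 0.9·0.4954 + 0.6·0.4404 + 0.3·0.0642; P(aggressive) ≈ 0.6113, P(balanced) ≈ 0.3623, P(conservative) ≈ 0.0264

0.362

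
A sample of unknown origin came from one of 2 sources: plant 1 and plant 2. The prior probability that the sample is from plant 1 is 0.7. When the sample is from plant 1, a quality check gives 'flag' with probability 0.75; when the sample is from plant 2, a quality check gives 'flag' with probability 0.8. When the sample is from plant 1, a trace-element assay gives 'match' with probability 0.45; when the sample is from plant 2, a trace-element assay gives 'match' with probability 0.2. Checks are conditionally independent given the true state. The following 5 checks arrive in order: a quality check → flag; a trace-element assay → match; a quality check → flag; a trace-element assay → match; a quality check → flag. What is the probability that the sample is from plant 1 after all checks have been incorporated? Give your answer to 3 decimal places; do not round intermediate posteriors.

After a quality check='flag': P(plant 1) = 0.75·0.7000 / (0.75·0.7000 + 0.8·0.3000) ≈ 0.6863
After a trace-element assay='match': P(plant 1) = 0.45·0.6863 / (0.45·0.6863 + 0.2·0.3137) ≈ 0.8311
After a quality check='flag': P(plant 1) = 0.75·0.8311 / (0.75·0.8311 + 0.8·0.1689) ≈ 0.8219
After a trace-element assay='match': P(plant 1) = 0.45·0.8219 / (0.45·0.8219 + 0.2·0.1781) ≈ 0.9121
After a quality check='flag': P(plant 1) = 0.75·0.9121 / (0.75·0.9121 + 0.8·0.0879) ≈ 0.9068

0.907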